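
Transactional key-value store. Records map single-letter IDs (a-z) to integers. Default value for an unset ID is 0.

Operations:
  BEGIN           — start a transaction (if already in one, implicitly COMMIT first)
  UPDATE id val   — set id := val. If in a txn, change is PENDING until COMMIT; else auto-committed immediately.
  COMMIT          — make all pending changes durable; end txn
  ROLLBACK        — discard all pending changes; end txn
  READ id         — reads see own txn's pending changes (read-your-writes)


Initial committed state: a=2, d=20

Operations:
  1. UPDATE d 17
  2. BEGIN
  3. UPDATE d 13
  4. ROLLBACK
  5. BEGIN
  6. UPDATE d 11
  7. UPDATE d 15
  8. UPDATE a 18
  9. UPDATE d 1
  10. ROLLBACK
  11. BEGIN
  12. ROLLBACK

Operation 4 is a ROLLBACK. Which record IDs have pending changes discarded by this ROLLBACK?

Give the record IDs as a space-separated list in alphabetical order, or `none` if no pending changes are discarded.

Initial committed: {a=2, d=20}
Op 1: UPDATE d=17 (auto-commit; committed d=17)
Op 2: BEGIN: in_txn=True, pending={}
Op 3: UPDATE d=13 (pending; pending now {d=13})
Op 4: ROLLBACK: discarded pending ['d']; in_txn=False
Op 5: BEGIN: in_txn=True, pending={}
Op 6: UPDATE d=11 (pending; pending now {d=11})
Op 7: UPDATE d=15 (pending; pending now {d=15})
Op 8: UPDATE a=18 (pending; pending now {a=18, d=15})
Op 9: UPDATE d=1 (pending; pending now {a=18, d=1})
Op 10: ROLLBACK: discarded pending ['a', 'd']; in_txn=False
Op 11: BEGIN: in_txn=True, pending={}
Op 12: ROLLBACK: discarded pending []; in_txn=False
ROLLBACK at op 4 discards: ['d']

Answer: d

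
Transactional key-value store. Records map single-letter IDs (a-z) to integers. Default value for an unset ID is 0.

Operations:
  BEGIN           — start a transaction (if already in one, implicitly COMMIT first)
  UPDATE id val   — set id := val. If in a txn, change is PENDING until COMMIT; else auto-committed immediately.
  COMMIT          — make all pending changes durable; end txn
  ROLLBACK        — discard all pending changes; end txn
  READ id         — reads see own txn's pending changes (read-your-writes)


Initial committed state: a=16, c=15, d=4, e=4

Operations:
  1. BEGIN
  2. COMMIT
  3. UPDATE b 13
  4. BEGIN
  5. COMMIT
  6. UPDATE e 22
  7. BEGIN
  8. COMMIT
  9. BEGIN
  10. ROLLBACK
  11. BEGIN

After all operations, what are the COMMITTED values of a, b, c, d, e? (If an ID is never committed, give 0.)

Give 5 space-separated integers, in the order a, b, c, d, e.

Initial committed: {a=16, c=15, d=4, e=4}
Op 1: BEGIN: in_txn=True, pending={}
Op 2: COMMIT: merged [] into committed; committed now {a=16, c=15, d=4, e=4}
Op 3: UPDATE b=13 (auto-commit; committed b=13)
Op 4: BEGIN: in_txn=True, pending={}
Op 5: COMMIT: merged [] into committed; committed now {a=16, b=13, c=15, d=4, e=4}
Op 6: UPDATE e=22 (auto-commit; committed e=22)
Op 7: BEGIN: in_txn=True, pending={}
Op 8: COMMIT: merged [] into committed; committed now {a=16, b=13, c=15, d=4, e=22}
Op 9: BEGIN: in_txn=True, pending={}
Op 10: ROLLBACK: discarded pending []; in_txn=False
Op 11: BEGIN: in_txn=True, pending={}
Final committed: {a=16, b=13, c=15, d=4, e=22}

Answer: 16 13 15 4 22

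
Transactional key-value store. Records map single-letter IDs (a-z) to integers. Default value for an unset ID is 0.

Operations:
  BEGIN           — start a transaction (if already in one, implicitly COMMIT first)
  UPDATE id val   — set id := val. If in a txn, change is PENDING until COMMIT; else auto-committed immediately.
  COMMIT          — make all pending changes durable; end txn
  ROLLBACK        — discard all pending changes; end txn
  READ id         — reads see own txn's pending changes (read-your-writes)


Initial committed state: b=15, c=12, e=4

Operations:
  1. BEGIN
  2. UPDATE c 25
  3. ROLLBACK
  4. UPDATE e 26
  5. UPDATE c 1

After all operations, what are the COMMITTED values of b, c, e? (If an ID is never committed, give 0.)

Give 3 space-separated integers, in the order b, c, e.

Answer: 15 1 26

Derivation:
Initial committed: {b=15, c=12, e=4}
Op 1: BEGIN: in_txn=True, pending={}
Op 2: UPDATE c=25 (pending; pending now {c=25})
Op 3: ROLLBACK: discarded pending ['c']; in_txn=False
Op 4: UPDATE e=26 (auto-commit; committed e=26)
Op 5: UPDATE c=1 (auto-commit; committed c=1)
Final committed: {b=15, c=1, e=26}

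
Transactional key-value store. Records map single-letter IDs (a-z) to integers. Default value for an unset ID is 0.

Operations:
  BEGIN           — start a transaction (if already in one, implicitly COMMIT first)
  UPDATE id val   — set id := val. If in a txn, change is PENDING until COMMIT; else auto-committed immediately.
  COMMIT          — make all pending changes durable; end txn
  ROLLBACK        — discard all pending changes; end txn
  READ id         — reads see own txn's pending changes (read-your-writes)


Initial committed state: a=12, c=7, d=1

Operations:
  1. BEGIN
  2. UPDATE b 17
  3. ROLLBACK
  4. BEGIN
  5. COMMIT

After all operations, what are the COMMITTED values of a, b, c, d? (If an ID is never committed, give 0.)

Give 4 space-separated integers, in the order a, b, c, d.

Initial committed: {a=12, c=7, d=1}
Op 1: BEGIN: in_txn=True, pending={}
Op 2: UPDATE b=17 (pending; pending now {b=17})
Op 3: ROLLBACK: discarded pending ['b']; in_txn=False
Op 4: BEGIN: in_txn=True, pending={}
Op 5: COMMIT: merged [] into committed; committed now {a=12, c=7, d=1}
Final committed: {a=12, c=7, d=1}

Answer: 12 0 7 1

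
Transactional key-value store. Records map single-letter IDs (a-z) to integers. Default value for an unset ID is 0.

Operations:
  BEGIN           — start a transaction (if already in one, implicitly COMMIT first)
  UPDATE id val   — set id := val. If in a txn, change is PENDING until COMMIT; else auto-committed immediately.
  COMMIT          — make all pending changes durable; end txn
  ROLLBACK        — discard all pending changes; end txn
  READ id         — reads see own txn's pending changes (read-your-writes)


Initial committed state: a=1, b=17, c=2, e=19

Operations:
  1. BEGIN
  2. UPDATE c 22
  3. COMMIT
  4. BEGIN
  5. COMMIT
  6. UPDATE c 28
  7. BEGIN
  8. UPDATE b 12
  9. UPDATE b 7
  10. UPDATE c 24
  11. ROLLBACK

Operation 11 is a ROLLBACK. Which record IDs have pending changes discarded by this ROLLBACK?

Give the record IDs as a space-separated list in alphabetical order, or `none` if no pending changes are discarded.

Answer: b c

Derivation:
Initial committed: {a=1, b=17, c=2, e=19}
Op 1: BEGIN: in_txn=True, pending={}
Op 2: UPDATE c=22 (pending; pending now {c=22})
Op 3: COMMIT: merged ['c'] into committed; committed now {a=1, b=17, c=22, e=19}
Op 4: BEGIN: in_txn=True, pending={}
Op 5: COMMIT: merged [] into committed; committed now {a=1, b=17, c=22, e=19}
Op 6: UPDATE c=28 (auto-commit; committed c=28)
Op 7: BEGIN: in_txn=True, pending={}
Op 8: UPDATE b=12 (pending; pending now {b=12})
Op 9: UPDATE b=7 (pending; pending now {b=7})
Op 10: UPDATE c=24 (pending; pending now {b=7, c=24})
Op 11: ROLLBACK: discarded pending ['b', 'c']; in_txn=False
ROLLBACK at op 11 discards: ['b', 'c']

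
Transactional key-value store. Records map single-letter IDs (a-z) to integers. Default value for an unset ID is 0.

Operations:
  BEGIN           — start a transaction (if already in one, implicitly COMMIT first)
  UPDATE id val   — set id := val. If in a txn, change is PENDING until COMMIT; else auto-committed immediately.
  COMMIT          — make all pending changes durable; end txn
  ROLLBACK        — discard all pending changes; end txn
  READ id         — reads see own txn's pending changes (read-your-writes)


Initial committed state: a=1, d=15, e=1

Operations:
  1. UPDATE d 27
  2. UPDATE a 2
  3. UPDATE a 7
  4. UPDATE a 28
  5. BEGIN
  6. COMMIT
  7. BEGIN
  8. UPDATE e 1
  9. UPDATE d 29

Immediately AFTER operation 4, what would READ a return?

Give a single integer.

Answer: 28

Derivation:
Initial committed: {a=1, d=15, e=1}
Op 1: UPDATE d=27 (auto-commit; committed d=27)
Op 2: UPDATE a=2 (auto-commit; committed a=2)
Op 3: UPDATE a=7 (auto-commit; committed a=7)
Op 4: UPDATE a=28 (auto-commit; committed a=28)
After op 4: visible(a) = 28 (pending={}, committed={a=28, d=27, e=1})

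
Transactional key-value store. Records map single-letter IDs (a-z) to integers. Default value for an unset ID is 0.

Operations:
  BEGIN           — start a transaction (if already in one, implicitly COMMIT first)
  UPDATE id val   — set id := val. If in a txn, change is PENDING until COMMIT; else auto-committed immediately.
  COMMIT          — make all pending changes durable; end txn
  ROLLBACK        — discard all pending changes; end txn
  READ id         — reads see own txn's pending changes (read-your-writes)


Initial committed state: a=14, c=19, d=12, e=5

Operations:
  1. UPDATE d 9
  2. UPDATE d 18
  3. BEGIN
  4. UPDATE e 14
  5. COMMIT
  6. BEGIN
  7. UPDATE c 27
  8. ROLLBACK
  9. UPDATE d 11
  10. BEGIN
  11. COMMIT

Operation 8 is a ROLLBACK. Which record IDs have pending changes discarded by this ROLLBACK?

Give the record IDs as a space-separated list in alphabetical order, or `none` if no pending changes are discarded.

Initial committed: {a=14, c=19, d=12, e=5}
Op 1: UPDATE d=9 (auto-commit; committed d=9)
Op 2: UPDATE d=18 (auto-commit; committed d=18)
Op 3: BEGIN: in_txn=True, pending={}
Op 4: UPDATE e=14 (pending; pending now {e=14})
Op 5: COMMIT: merged ['e'] into committed; committed now {a=14, c=19, d=18, e=14}
Op 6: BEGIN: in_txn=True, pending={}
Op 7: UPDATE c=27 (pending; pending now {c=27})
Op 8: ROLLBACK: discarded pending ['c']; in_txn=False
Op 9: UPDATE d=11 (auto-commit; committed d=11)
Op 10: BEGIN: in_txn=True, pending={}
Op 11: COMMIT: merged [] into committed; committed now {a=14, c=19, d=11, e=14}
ROLLBACK at op 8 discards: ['c']

Answer: c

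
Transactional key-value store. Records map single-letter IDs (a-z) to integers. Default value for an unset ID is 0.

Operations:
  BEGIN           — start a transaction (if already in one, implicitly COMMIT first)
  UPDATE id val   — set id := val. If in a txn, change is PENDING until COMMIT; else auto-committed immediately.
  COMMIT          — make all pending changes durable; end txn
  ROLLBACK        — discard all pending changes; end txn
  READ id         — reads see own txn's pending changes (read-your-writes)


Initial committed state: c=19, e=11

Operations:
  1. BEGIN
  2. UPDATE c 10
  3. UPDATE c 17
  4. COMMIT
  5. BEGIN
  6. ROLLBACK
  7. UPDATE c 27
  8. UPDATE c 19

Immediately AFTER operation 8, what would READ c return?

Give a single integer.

Initial committed: {c=19, e=11}
Op 1: BEGIN: in_txn=True, pending={}
Op 2: UPDATE c=10 (pending; pending now {c=10})
Op 3: UPDATE c=17 (pending; pending now {c=17})
Op 4: COMMIT: merged ['c'] into committed; committed now {c=17, e=11}
Op 5: BEGIN: in_txn=True, pending={}
Op 6: ROLLBACK: discarded pending []; in_txn=False
Op 7: UPDATE c=27 (auto-commit; committed c=27)
Op 8: UPDATE c=19 (auto-commit; committed c=19)
After op 8: visible(c) = 19 (pending={}, committed={c=19, e=11})

Answer: 19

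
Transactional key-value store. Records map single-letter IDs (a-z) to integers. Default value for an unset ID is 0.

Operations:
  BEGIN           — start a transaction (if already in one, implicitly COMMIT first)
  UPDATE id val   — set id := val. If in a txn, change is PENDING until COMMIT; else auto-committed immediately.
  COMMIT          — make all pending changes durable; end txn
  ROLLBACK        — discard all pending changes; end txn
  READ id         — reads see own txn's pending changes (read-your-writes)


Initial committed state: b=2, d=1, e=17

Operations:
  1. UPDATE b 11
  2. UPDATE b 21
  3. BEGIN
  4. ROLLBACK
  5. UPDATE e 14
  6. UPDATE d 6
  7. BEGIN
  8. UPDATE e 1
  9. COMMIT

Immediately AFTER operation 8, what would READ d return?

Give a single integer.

Initial committed: {b=2, d=1, e=17}
Op 1: UPDATE b=11 (auto-commit; committed b=11)
Op 2: UPDATE b=21 (auto-commit; committed b=21)
Op 3: BEGIN: in_txn=True, pending={}
Op 4: ROLLBACK: discarded pending []; in_txn=False
Op 5: UPDATE e=14 (auto-commit; committed e=14)
Op 6: UPDATE d=6 (auto-commit; committed d=6)
Op 7: BEGIN: in_txn=True, pending={}
Op 8: UPDATE e=1 (pending; pending now {e=1})
After op 8: visible(d) = 6 (pending={e=1}, committed={b=21, d=6, e=14})

Answer: 6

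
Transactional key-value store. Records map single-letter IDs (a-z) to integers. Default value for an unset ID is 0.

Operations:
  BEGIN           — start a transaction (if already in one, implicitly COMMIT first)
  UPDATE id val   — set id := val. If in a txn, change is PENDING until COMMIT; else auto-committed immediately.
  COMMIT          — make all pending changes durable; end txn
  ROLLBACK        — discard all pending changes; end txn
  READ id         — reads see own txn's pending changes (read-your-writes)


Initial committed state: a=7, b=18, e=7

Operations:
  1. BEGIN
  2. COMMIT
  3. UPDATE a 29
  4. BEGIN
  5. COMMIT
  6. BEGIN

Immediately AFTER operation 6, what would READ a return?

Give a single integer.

Initial committed: {a=7, b=18, e=7}
Op 1: BEGIN: in_txn=True, pending={}
Op 2: COMMIT: merged [] into committed; committed now {a=7, b=18, e=7}
Op 3: UPDATE a=29 (auto-commit; committed a=29)
Op 4: BEGIN: in_txn=True, pending={}
Op 5: COMMIT: merged [] into committed; committed now {a=29, b=18, e=7}
Op 6: BEGIN: in_txn=True, pending={}
After op 6: visible(a) = 29 (pending={}, committed={a=29, b=18, e=7})

Answer: 29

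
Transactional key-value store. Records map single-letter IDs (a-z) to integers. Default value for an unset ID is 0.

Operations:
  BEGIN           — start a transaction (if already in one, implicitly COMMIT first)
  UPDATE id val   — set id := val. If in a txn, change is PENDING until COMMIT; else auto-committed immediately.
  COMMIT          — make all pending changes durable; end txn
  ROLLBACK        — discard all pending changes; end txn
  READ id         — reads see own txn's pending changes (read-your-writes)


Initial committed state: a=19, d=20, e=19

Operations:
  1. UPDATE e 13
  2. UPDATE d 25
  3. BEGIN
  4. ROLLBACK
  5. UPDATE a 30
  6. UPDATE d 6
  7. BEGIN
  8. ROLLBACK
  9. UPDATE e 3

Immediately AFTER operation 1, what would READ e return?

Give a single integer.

Initial committed: {a=19, d=20, e=19}
Op 1: UPDATE e=13 (auto-commit; committed e=13)
After op 1: visible(e) = 13 (pending={}, committed={a=19, d=20, e=13})

Answer: 13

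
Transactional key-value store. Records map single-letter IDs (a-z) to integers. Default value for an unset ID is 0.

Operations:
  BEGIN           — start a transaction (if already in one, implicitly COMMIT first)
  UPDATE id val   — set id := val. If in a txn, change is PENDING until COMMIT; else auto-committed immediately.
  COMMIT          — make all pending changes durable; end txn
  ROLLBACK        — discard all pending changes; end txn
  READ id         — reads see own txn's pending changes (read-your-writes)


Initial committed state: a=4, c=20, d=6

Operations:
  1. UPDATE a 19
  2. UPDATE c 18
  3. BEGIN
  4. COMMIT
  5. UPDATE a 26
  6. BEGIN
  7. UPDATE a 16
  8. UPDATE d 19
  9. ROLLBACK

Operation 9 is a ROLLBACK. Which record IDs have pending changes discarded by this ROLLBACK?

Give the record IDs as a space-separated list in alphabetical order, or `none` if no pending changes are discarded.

Answer: a d

Derivation:
Initial committed: {a=4, c=20, d=6}
Op 1: UPDATE a=19 (auto-commit; committed a=19)
Op 2: UPDATE c=18 (auto-commit; committed c=18)
Op 3: BEGIN: in_txn=True, pending={}
Op 4: COMMIT: merged [] into committed; committed now {a=19, c=18, d=6}
Op 5: UPDATE a=26 (auto-commit; committed a=26)
Op 6: BEGIN: in_txn=True, pending={}
Op 7: UPDATE a=16 (pending; pending now {a=16})
Op 8: UPDATE d=19 (pending; pending now {a=16, d=19})
Op 9: ROLLBACK: discarded pending ['a', 'd']; in_txn=False
ROLLBACK at op 9 discards: ['a', 'd']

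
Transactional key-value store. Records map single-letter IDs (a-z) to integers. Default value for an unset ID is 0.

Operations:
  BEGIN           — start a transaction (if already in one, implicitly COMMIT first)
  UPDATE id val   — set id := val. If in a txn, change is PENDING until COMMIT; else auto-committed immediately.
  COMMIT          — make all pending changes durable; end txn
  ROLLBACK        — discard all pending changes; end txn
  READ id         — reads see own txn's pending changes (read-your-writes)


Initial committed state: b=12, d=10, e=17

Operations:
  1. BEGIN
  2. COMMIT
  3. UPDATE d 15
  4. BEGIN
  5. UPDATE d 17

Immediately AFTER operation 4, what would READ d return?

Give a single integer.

Initial committed: {b=12, d=10, e=17}
Op 1: BEGIN: in_txn=True, pending={}
Op 2: COMMIT: merged [] into committed; committed now {b=12, d=10, e=17}
Op 3: UPDATE d=15 (auto-commit; committed d=15)
Op 4: BEGIN: in_txn=True, pending={}
After op 4: visible(d) = 15 (pending={}, committed={b=12, d=15, e=17})

Answer: 15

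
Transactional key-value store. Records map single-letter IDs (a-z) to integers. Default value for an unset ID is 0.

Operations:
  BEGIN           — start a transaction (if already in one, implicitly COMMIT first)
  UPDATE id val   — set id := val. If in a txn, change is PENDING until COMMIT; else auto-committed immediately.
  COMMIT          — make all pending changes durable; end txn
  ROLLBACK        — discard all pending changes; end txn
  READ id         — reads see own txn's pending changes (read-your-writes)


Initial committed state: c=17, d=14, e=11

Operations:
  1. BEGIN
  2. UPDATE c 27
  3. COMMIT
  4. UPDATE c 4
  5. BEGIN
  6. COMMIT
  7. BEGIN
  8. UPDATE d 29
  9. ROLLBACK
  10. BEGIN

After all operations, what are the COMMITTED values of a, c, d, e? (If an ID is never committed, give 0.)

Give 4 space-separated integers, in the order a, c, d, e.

Answer: 0 4 14 11

Derivation:
Initial committed: {c=17, d=14, e=11}
Op 1: BEGIN: in_txn=True, pending={}
Op 2: UPDATE c=27 (pending; pending now {c=27})
Op 3: COMMIT: merged ['c'] into committed; committed now {c=27, d=14, e=11}
Op 4: UPDATE c=4 (auto-commit; committed c=4)
Op 5: BEGIN: in_txn=True, pending={}
Op 6: COMMIT: merged [] into committed; committed now {c=4, d=14, e=11}
Op 7: BEGIN: in_txn=True, pending={}
Op 8: UPDATE d=29 (pending; pending now {d=29})
Op 9: ROLLBACK: discarded pending ['d']; in_txn=False
Op 10: BEGIN: in_txn=True, pending={}
Final committed: {c=4, d=14, e=11}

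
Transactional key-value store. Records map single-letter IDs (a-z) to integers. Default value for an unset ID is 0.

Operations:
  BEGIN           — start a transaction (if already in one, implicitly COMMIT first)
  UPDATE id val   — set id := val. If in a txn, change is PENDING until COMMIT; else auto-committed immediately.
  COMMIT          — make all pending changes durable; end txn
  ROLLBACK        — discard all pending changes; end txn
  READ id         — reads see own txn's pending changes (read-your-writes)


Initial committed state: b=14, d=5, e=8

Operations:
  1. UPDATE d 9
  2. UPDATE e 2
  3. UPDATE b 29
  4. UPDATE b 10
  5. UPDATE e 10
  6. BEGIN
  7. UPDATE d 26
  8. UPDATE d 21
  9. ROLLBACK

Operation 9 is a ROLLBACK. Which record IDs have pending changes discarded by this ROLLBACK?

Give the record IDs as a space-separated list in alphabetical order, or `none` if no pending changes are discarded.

Answer: d

Derivation:
Initial committed: {b=14, d=5, e=8}
Op 1: UPDATE d=9 (auto-commit; committed d=9)
Op 2: UPDATE e=2 (auto-commit; committed e=2)
Op 3: UPDATE b=29 (auto-commit; committed b=29)
Op 4: UPDATE b=10 (auto-commit; committed b=10)
Op 5: UPDATE e=10 (auto-commit; committed e=10)
Op 6: BEGIN: in_txn=True, pending={}
Op 7: UPDATE d=26 (pending; pending now {d=26})
Op 8: UPDATE d=21 (pending; pending now {d=21})
Op 9: ROLLBACK: discarded pending ['d']; in_txn=False
ROLLBACK at op 9 discards: ['d']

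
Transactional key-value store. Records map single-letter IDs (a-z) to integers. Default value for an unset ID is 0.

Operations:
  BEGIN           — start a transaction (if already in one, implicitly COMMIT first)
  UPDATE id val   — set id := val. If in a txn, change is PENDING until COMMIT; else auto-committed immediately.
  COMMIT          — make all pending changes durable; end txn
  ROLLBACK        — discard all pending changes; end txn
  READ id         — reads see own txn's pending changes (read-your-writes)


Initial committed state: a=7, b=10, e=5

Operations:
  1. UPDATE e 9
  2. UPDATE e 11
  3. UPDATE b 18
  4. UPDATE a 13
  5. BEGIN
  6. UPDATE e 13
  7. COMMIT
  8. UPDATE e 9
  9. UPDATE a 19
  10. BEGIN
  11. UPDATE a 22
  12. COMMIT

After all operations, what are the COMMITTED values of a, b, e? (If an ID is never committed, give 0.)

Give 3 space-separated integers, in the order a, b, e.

Answer: 22 18 9

Derivation:
Initial committed: {a=7, b=10, e=5}
Op 1: UPDATE e=9 (auto-commit; committed e=9)
Op 2: UPDATE e=11 (auto-commit; committed e=11)
Op 3: UPDATE b=18 (auto-commit; committed b=18)
Op 4: UPDATE a=13 (auto-commit; committed a=13)
Op 5: BEGIN: in_txn=True, pending={}
Op 6: UPDATE e=13 (pending; pending now {e=13})
Op 7: COMMIT: merged ['e'] into committed; committed now {a=13, b=18, e=13}
Op 8: UPDATE e=9 (auto-commit; committed e=9)
Op 9: UPDATE a=19 (auto-commit; committed a=19)
Op 10: BEGIN: in_txn=True, pending={}
Op 11: UPDATE a=22 (pending; pending now {a=22})
Op 12: COMMIT: merged ['a'] into committed; committed now {a=22, b=18, e=9}
Final committed: {a=22, b=18, e=9}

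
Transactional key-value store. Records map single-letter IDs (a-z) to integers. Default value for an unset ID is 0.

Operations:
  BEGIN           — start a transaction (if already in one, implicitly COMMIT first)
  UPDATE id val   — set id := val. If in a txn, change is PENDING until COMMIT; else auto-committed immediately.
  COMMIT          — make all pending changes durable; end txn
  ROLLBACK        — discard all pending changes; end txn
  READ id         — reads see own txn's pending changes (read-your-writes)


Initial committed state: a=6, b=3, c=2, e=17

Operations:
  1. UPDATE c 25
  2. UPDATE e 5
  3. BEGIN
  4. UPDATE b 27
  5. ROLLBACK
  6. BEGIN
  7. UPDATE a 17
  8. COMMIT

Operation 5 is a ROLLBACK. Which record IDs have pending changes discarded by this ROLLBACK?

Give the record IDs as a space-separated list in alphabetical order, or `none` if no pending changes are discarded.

Initial committed: {a=6, b=3, c=2, e=17}
Op 1: UPDATE c=25 (auto-commit; committed c=25)
Op 2: UPDATE e=5 (auto-commit; committed e=5)
Op 3: BEGIN: in_txn=True, pending={}
Op 4: UPDATE b=27 (pending; pending now {b=27})
Op 5: ROLLBACK: discarded pending ['b']; in_txn=False
Op 6: BEGIN: in_txn=True, pending={}
Op 7: UPDATE a=17 (pending; pending now {a=17})
Op 8: COMMIT: merged ['a'] into committed; committed now {a=17, b=3, c=25, e=5}
ROLLBACK at op 5 discards: ['b']

Answer: b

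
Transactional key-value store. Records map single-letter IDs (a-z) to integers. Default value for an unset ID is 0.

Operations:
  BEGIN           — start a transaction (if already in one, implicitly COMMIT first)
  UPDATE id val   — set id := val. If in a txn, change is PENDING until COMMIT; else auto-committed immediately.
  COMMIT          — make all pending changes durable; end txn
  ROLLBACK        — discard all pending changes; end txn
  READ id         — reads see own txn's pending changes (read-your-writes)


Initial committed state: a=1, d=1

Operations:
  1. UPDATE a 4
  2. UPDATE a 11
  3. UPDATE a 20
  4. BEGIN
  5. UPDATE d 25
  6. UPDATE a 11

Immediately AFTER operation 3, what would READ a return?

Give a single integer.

Initial committed: {a=1, d=1}
Op 1: UPDATE a=4 (auto-commit; committed a=4)
Op 2: UPDATE a=11 (auto-commit; committed a=11)
Op 3: UPDATE a=20 (auto-commit; committed a=20)
After op 3: visible(a) = 20 (pending={}, committed={a=20, d=1})

Answer: 20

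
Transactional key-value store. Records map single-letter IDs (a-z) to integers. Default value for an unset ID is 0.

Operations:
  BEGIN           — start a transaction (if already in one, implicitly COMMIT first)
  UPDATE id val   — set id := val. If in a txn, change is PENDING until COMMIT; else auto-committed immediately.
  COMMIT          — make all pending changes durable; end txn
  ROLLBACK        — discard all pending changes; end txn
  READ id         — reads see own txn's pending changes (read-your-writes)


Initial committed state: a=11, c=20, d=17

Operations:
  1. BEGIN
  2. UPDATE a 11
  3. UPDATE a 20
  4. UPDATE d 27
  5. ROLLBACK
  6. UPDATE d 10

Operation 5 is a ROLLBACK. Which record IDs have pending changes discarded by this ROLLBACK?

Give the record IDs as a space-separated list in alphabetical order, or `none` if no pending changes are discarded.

Initial committed: {a=11, c=20, d=17}
Op 1: BEGIN: in_txn=True, pending={}
Op 2: UPDATE a=11 (pending; pending now {a=11})
Op 3: UPDATE a=20 (pending; pending now {a=20})
Op 4: UPDATE d=27 (pending; pending now {a=20, d=27})
Op 5: ROLLBACK: discarded pending ['a', 'd']; in_txn=False
Op 6: UPDATE d=10 (auto-commit; committed d=10)
ROLLBACK at op 5 discards: ['a', 'd']

Answer: a d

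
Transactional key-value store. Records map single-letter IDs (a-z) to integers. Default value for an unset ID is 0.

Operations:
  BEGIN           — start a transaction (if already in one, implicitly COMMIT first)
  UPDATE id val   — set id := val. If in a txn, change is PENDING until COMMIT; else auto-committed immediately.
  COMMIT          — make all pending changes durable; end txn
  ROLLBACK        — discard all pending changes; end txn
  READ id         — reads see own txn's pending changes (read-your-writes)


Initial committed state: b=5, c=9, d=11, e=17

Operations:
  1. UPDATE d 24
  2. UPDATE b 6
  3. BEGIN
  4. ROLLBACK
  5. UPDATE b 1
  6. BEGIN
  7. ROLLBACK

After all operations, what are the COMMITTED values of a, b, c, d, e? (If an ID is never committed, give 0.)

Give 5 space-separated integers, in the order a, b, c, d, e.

Answer: 0 1 9 24 17

Derivation:
Initial committed: {b=5, c=9, d=11, e=17}
Op 1: UPDATE d=24 (auto-commit; committed d=24)
Op 2: UPDATE b=6 (auto-commit; committed b=6)
Op 3: BEGIN: in_txn=True, pending={}
Op 4: ROLLBACK: discarded pending []; in_txn=False
Op 5: UPDATE b=1 (auto-commit; committed b=1)
Op 6: BEGIN: in_txn=True, pending={}
Op 7: ROLLBACK: discarded pending []; in_txn=False
Final committed: {b=1, c=9, d=24, e=17}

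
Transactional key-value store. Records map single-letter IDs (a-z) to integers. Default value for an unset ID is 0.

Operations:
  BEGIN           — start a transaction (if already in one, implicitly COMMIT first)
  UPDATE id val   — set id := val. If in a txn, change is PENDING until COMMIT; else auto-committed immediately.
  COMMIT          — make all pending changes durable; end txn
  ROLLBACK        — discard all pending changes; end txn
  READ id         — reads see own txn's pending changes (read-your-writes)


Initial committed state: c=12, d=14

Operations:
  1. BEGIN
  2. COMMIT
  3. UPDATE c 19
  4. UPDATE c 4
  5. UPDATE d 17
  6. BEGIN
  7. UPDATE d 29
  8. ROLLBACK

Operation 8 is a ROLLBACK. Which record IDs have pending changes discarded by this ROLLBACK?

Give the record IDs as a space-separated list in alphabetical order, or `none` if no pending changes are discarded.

Answer: d

Derivation:
Initial committed: {c=12, d=14}
Op 1: BEGIN: in_txn=True, pending={}
Op 2: COMMIT: merged [] into committed; committed now {c=12, d=14}
Op 3: UPDATE c=19 (auto-commit; committed c=19)
Op 4: UPDATE c=4 (auto-commit; committed c=4)
Op 5: UPDATE d=17 (auto-commit; committed d=17)
Op 6: BEGIN: in_txn=True, pending={}
Op 7: UPDATE d=29 (pending; pending now {d=29})
Op 8: ROLLBACK: discarded pending ['d']; in_txn=False
ROLLBACK at op 8 discards: ['d']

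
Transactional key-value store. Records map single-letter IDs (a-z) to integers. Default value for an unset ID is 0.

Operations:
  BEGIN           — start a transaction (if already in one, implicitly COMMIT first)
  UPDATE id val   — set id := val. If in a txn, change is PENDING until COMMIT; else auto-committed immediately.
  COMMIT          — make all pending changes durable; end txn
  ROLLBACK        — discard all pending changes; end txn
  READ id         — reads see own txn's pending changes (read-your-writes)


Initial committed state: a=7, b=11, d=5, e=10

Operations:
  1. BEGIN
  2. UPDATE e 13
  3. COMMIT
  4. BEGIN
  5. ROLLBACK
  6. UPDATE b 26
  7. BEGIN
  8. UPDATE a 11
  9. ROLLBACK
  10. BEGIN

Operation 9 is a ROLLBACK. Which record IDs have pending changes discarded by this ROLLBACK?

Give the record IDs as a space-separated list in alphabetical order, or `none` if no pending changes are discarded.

Answer: a

Derivation:
Initial committed: {a=7, b=11, d=5, e=10}
Op 1: BEGIN: in_txn=True, pending={}
Op 2: UPDATE e=13 (pending; pending now {e=13})
Op 3: COMMIT: merged ['e'] into committed; committed now {a=7, b=11, d=5, e=13}
Op 4: BEGIN: in_txn=True, pending={}
Op 5: ROLLBACK: discarded pending []; in_txn=False
Op 6: UPDATE b=26 (auto-commit; committed b=26)
Op 7: BEGIN: in_txn=True, pending={}
Op 8: UPDATE a=11 (pending; pending now {a=11})
Op 9: ROLLBACK: discarded pending ['a']; in_txn=False
Op 10: BEGIN: in_txn=True, pending={}
ROLLBACK at op 9 discards: ['a']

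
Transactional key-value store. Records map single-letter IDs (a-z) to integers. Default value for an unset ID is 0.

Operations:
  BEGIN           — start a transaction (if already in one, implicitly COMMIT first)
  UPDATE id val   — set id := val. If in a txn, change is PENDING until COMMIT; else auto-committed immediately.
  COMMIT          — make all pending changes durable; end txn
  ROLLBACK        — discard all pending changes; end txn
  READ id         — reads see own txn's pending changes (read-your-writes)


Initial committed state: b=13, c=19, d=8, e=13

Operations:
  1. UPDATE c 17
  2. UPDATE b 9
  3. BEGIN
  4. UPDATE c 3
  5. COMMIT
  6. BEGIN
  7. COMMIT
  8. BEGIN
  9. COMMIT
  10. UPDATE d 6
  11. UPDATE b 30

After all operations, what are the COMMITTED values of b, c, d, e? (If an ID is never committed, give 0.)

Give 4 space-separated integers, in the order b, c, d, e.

Initial committed: {b=13, c=19, d=8, e=13}
Op 1: UPDATE c=17 (auto-commit; committed c=17)
Op 2: UPDATE b=9 (auto-commit; committed b=9)
Op 3: BEGIN: in_txn=True, pending={}
Op 4: UPDATE c=3 (pending; pending now {c=3})
Op 5: COMMIT: merged ['c'] into committed; committed now {b=9, c=3, d=8, e=13}
Op 6: BEGIN: in_txn=True, pending={}
Op 7: COMMIT: merged [] into committed; committed now {b=9, c=3, d=8, e=13}
Op 8: BEGIN: in_txn=True, pending={}
Op 9: COMMIT: merged [] into committed; committed now {b=9, c=3, d=8, e=13}
Op 10: UPDATE d=6 (auto-commit; committed d=6)
Op 11: UPDATE b=30 (auto-commit; committed b=30)
Final committed: {b=30, c=3, d=6, e=13}

Answer: 30 3 6 13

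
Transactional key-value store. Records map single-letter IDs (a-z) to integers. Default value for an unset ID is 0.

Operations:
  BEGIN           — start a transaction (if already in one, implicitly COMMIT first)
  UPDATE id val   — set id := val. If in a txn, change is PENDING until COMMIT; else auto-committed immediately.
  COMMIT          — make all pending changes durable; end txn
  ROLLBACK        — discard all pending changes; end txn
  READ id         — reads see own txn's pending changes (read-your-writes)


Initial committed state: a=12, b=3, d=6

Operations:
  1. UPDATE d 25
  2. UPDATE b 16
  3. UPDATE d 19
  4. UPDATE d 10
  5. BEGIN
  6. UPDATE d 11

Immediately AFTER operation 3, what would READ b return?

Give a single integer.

Answer: 16

Derivation:
Initial committed: {a=12, b=3, d=6}
Op 1: UPDATE d=25 (auto-commit; committed d=25)
Op 2: UPDATE b=16 (auto-commit; committed b=16)
Op 3: UPDATE d=19 (auto-commit; committed d=19)
After op 3: visible(b) = 16 (pending={}, committed={a=12, b=16, d=19})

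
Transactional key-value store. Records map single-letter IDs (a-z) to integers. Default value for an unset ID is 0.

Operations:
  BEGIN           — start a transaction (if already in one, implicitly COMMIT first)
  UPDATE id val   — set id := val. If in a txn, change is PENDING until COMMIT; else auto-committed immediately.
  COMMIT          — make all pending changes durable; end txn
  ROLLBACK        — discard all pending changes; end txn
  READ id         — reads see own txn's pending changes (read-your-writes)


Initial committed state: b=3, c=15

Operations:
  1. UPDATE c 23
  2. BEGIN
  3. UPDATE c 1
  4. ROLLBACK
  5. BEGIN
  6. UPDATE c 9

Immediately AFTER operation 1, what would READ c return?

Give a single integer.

Initial committed: {b=3, c=15}
Op 1: UPDATE c=23 (auto-commit; committed c=23)
After op 1: visible(c) = 23 (pending={}, committed={b=3, c=23})

Answer: 23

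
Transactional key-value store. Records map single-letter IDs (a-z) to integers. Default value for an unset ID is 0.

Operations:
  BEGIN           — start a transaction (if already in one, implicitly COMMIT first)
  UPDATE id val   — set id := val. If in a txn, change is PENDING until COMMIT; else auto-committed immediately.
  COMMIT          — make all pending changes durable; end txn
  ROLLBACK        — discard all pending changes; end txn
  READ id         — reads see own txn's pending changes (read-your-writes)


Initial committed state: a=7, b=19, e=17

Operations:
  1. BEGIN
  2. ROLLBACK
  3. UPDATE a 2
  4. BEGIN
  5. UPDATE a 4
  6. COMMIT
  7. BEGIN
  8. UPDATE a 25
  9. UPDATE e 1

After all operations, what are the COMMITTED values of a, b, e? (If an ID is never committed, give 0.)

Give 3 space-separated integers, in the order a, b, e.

Initial committed: {a=7, b=19, e=17}
Op 1: BEGIN: in_txn=True, pending={}
Op 2: ROLLBACK: discarded pending []; in_txn=False
Op 3: UPDATE a=2 (auto-commit; committed a=2)
Op 4: BEGIN: in_txn=True, pending={}
Op 5: UPDATE a=4 (pending; pending now {a=4})
Op 6: COMMIT: merged ['a'] into committed; committed now {a=4, b=19, e=17}
Op 7: BEGIN: in_txn=True, pending={}
Op 8: UPDATE a=25 (pending; pending now {a=25})
Op 9: UPDATE e=1 (pending; pending now {a=25, e=1})
Final committed: {a=4, b=19, e=17}

Answer: 4 19 17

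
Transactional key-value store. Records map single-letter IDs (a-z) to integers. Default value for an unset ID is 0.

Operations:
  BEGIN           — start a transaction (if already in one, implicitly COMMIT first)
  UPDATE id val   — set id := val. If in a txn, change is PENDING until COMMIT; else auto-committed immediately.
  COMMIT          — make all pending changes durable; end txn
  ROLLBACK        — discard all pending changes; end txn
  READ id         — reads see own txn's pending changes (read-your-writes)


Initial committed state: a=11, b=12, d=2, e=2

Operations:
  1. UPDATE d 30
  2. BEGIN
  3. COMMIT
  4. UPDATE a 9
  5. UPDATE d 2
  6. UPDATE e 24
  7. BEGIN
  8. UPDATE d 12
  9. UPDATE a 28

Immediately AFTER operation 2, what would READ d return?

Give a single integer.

Initial committed: {a=11, b=12, d=2, e=2}
Op 1: UPDATE d=30 (auto-commit; committed d=30)
Op 2: BEGIN: in_txn=True, pending={}
After op 2: visible(d) = 30 (pending={}, committed={a=11, b=12, d=30, e=2})

Answer: 30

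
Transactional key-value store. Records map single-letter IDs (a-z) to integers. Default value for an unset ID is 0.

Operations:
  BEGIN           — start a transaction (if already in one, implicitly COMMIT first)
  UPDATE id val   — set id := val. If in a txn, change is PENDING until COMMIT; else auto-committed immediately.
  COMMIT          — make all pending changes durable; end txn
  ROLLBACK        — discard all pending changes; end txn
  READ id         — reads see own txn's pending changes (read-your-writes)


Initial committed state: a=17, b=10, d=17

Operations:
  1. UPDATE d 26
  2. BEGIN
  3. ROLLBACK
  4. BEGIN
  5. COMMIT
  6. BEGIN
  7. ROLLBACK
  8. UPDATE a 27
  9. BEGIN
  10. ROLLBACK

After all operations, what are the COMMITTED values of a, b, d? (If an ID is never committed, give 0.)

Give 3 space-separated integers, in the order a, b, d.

Answer: 27 10 26

Derivation:
Initial committed: {a=17, b=10, d=17}
Op 1: UPDATE d=26 (auto-commit; committed d=26)
Op 2: BEGIN: in_txn=True, pending={}
Op 3: ROLLBACK: discarded pending []; in_txn=False
Op 4: BEGIN: in_txn=True, pending={}
Op 5: COMMIT: merged [] into committed; committed now {a=17, b=10, d=26}
Op 6: BEGIN: in_txn=True, pending={}
Op 7: ROLLBACK: discarded pending []; in_txn=False
Op 8: UPDATE a=27 (auto-commit; committed a=27)
Op 9: BEGIN: in_txn=True, pending={}
Op 10: ROLLBACK: discarded pending []; in_txn=False
Final committed: {a=27, b=10, d=26}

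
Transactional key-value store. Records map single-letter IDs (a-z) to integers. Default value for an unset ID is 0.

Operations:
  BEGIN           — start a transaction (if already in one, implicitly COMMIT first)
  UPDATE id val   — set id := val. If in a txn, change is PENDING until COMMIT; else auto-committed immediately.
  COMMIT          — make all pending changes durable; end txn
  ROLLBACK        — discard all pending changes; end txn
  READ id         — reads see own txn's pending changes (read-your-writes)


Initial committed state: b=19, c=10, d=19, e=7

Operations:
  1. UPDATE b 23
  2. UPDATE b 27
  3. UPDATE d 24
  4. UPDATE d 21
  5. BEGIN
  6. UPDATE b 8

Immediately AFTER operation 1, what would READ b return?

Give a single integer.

Answer: 23

Derivation:
Initial committed: {b=19, c=10, d=19, e=7}
Op 1: UPDATE b=23 (auto-commit; committed b=23)
After op 1: visible(b) = 23 (pending={}, committed={b=23, c=10, d=19, e=7})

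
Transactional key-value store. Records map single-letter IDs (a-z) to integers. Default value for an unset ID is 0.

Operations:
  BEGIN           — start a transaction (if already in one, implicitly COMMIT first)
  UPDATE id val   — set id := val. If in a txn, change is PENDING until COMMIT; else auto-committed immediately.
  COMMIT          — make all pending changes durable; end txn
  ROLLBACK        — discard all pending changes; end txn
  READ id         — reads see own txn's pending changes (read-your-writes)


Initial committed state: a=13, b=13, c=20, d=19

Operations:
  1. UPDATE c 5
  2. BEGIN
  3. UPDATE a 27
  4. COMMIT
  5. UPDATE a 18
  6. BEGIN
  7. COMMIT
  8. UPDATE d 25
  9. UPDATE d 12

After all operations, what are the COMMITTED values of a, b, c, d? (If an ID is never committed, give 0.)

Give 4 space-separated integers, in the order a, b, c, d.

Answer: 18 13 5 12

Derivation:
Initial committed: {a=13, b=13, c=20, d=19}
Op 1: UPDATE c=5 (auto-commit; committed c=5)
Op 2: BEGIN: in_txn=True, pending={}
Op 3: UPDATE a=27 (pending; pending now {a=27})
Op 4: COMMIT: merged ['a'] into committed; committed now {a=27, b=13, c=5, d=19}
Op 5: UPDATE a=18 (auto-commit; committed a=18)
Op 6: BEGIN: in_txn=True, pending={}
Op 7: COMMIT: merged [] into committed; committed now {a=18, b=13, c=5, d=19}
Op 8: UPDATE d=25 (auto-commit; committed d=25)
Op 9: UPDATE d=12 (auto-commit; committed d=12)
Final committed: {a=18, b=13, c=5, d=12}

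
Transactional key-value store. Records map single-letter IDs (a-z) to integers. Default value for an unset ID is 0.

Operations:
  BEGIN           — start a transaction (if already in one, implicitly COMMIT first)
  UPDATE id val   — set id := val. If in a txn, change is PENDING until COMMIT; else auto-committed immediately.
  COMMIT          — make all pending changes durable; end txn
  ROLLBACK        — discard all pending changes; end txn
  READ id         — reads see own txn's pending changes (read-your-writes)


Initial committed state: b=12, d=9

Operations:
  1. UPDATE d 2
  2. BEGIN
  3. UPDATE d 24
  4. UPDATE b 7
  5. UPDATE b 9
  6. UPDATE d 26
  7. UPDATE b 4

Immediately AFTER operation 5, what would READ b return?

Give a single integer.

Initial committed: {b=12, d=9}
Op 1: UPDATE d=2 (auto-commit; committed d=2)
Op 2: BEGIN: in_txn=True, pending={}
Op 3: UPDATE d=24 (pending; pending now {d=24})
Op 4: UPDATE b=7 (pending; pending now {b=7, d=24})
Op 5: UPDATE b=9 (pending; pending now {b=9, d=24})
After op 5: visible(b) = 9 (pending={b=9, d=24}, committed={b=12, d=2})

Answer: 9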